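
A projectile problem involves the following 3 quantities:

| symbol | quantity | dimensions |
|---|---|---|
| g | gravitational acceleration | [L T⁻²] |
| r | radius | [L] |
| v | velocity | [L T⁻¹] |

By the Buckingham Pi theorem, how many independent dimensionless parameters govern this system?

There are 3 variables and 2 base dimensions (L, T).
The dimension matrix has rank 2.
Independent dimensionless groups: 3 − 2 = 1.

1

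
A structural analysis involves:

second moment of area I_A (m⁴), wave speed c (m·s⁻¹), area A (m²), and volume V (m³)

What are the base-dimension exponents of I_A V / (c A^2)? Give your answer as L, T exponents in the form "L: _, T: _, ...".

L: 2, T: 1

Collect each base-dimension exponent across the product:
  L: (4) − (1) − 2·(2) + (3) = 2
  T: (0) − (-1) − 2·(0) + (0) = 1
So the dimensions are [L² T].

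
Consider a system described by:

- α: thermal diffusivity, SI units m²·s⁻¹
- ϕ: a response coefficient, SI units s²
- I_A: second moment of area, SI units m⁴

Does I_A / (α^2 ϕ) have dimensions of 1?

Sum the exponent of each base dimension across the product:
  L: −2·[α]_L − [ϕ]_L + [I_A]_L = −2·(2) − (0) + (4) = 0
  T: −2·[α]_T − [ϕ]_T + [I_A]_T = −2·(-1) − (2) + (0) = 0
All base exponents vanish — dimensionless.

yes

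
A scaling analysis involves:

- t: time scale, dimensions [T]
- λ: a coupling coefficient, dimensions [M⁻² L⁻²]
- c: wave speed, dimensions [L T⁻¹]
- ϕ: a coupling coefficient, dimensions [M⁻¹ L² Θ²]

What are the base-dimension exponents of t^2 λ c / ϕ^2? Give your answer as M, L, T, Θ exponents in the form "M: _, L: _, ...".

M: 0, L: -5, T: 1, Θ: -4

Collect each base-dimension exponent across the product:
  M: 2·(0) + (-2) + (0) − 2·(-1) = 0
  L: 2·(0) + (-2) + (1) − 2·(2) = -5
  T: 2·(1) + (0) + (-1) − 2·(0) = 1
  Θ: 2·(0) + (0) + (0) − 2·(2) = -4
So the dimensions are [L⁻⁵ T Θ⁻⁴].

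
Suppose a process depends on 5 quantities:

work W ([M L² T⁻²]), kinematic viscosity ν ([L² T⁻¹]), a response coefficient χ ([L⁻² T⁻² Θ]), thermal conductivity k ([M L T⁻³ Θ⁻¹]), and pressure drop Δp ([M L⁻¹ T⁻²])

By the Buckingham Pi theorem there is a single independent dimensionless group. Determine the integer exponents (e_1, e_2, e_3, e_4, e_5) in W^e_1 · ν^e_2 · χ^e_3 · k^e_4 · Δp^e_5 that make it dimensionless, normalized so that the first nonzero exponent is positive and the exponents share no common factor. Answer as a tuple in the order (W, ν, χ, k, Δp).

(2, -3, 1, 1, -3)

M: e_1·(1) + e_2·(0) + e_3·(0) + e_4·(1) + e_5·(1) = 0
L: e_1·(2) + e_2·(2) + e_3·(-2) + e_4·(1) + e_5·(-1) = 0
T: e_1·(-2) + e_2·(-1) + e_3·(-2) + e_4·(-3) + e_5·(-2) = 0
Θ: e_1·(0) + e_2·(0) + e_3·(1) + e_4·(-1) + e_5·(0) = 0
Solving this homogeneous linear system for the smallest-integer solution (first nonzero entry positive) gives (2, -3, 1, 1, -3).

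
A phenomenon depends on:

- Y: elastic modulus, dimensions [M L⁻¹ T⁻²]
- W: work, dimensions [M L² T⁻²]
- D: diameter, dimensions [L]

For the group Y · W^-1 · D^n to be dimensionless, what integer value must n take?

3

Balance the L exponent: (1)·n from D, plus (-1) − (2) = -3 from the rest, must sum to zero.
n − 3 = 0, so n = 3.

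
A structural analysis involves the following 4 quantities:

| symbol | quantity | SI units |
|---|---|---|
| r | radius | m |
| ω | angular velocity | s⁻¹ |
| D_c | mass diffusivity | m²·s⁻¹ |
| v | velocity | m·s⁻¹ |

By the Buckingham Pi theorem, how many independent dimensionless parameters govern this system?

There are 4 variables and 2 base dimensions (L, T).
The dimension matrix has rank 2.
Independent dimensionless groups: 4 − 2 = 2.

2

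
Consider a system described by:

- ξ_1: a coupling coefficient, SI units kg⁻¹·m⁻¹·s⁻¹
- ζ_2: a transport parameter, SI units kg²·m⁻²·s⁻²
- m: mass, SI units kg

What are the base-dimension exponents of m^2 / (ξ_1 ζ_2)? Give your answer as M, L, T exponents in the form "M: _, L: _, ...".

Collect each base-dimension exponent across the product:
  M: −(-1) − (2) + 2·(1) = 1
  L: −(-1) − (-2) + 2·(0) = 3
  T: −(-1) − (-2) + 2·(0) = 3
So the dimensions are [M L³ T³].

M: 1, L: 3, T: 3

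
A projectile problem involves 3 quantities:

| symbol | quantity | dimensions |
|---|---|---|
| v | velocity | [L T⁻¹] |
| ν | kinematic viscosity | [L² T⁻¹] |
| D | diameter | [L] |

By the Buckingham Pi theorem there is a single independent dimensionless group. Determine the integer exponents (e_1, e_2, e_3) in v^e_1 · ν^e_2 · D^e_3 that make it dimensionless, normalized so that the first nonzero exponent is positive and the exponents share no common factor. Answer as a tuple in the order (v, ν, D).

L: e_1·(1) + e_2·(2) + e_3·(1) = 0
T: e_1·(-1) + e_2·(-1) + e_3·(0) = 0
Solving this homogeneous linear system for the smallest-integer solution (first nonzero entry positive) gives (1, -1, 1).

(1, -1, 1)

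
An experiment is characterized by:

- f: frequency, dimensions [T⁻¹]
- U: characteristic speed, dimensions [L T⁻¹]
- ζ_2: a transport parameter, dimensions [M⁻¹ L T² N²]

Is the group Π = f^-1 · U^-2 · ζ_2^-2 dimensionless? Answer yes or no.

Sum the exponent of each base dimension across the product:
  M: −[f]_M − 2·[U]_M − 2·[ζ_2]_M = −(0) − 2·(0) − 2·(-1) = 2
  L: −[f]_L − 2·[U]_L − 2·[ζ_2]_L = −(0) − 2·(1) − 2·(1) = -4
  T: −[f]_T − 2·[U]_T − 2·[ζ_2]_T = −(-1) − 2·(-1) − 2·(2) = -1
  N: −[f]_N − 2·[U]_N − 2·[ζ_2]_N = −(0) − 2·(0) − 2·(2) = -4
Net dimensions [M² L⁻⁴ T⁻¹ N⁻⁴] ≠ [1] — not dimensionless.

no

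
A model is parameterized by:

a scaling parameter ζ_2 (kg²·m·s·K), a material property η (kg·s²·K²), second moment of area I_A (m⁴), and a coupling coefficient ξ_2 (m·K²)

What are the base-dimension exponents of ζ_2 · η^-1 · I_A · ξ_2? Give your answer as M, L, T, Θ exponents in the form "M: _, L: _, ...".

M: 1, L: 6, T: -1, Θ: 1

Collect each base-dimension exponent across the product:
  M: (2) − (1) + (0) + (0) = 1
  L: (1) − (0) + (4) + (1) = 6
  T: (1) − (2) + (0) + (0) = -1
  Θ: (1) − (2) + (0) + (2) = 1
So the dimensions are [M L⁶ T⁻¹ Θ].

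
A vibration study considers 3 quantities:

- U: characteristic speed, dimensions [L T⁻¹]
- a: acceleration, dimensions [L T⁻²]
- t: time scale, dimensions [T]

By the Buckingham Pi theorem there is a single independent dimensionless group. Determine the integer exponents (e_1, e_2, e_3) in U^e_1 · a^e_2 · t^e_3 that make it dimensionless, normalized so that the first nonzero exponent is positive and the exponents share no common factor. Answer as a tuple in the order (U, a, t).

(1, -1, -1)

L: e_1·(1) + e_2·(1) + e_3·(0) = 0
T: e_1·(-1) + e_2·(-2) + e_3·(1) = 0
Solving this homogeneous linear system for the smallest-integer solution (first nonzero entry positive) gives (1, -1, -1).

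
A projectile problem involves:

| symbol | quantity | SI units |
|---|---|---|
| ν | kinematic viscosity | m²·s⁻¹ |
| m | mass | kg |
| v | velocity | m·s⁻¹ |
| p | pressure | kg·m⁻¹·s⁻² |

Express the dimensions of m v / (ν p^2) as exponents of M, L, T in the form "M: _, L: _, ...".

Collect each base-dimension exponent across the product:
  M: −(0) + (1) + (0) − 2·(1) = -1
  L: −(2) + (0) + (1) − 2·(-1) = 1
  T: −(-1) + (0) + (-1) − 2·(-2) = 4
So the dimensions are [M⁻¹ L T⁴].

M: -1, L: 1, T: 4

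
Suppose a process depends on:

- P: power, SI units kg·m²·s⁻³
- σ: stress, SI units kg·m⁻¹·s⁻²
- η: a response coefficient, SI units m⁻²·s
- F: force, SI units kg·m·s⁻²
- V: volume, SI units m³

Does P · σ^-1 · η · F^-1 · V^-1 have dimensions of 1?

no

Sum the exponent of each base dimension across the product:
  M: [P]_M − [σ]_M + [η]_M − [F]_M − [V]_M = (1) − (1) + (0) − (1) − (0) = -1
  L: [P]_L − [σ]_L + [η]_L − [F]_L − [V]_L = (2) − (-1) + (-2) − (1) − (3) = -3
  T: [P]_T − [σ]_T + [η]_T − [F]_T − [V]_T = (-3) − (-2) + (1) − (-2) − (0) = 2
Net dimensions [M⁻¹ L⁻³ T²] ≠ [1] — not dimensionless.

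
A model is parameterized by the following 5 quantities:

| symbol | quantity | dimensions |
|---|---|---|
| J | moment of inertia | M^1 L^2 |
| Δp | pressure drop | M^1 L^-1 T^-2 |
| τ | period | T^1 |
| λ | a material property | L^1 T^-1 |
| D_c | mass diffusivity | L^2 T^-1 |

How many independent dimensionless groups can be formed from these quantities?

There are 5 variables and 3 base dimensions (M, L, T).
The dimension matrix has rank 3.
Independent dimensionless groups: 5 − 3 = 2.

2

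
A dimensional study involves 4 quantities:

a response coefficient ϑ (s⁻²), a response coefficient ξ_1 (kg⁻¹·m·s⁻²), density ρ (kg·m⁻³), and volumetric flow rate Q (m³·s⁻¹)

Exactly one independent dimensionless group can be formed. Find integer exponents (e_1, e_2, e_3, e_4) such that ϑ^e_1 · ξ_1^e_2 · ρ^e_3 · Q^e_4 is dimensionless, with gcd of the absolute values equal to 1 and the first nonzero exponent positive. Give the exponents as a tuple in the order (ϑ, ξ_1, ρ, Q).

M: e_1·(0) + e_2·(-1) + e_3·(1) + e_4·(0) = 0
L: e_1·(0) + e_2·(1) + e_3·(-3) + e_4·(3) = 0
T: e_1·(-2) + e_2·(-2) + e_3·(0) + e_4·(-1) = 0
Solving this homogeneous linear system for the smallest-integer solution (first nonzero entry positive) gives (4, -3, -3, -2).

(4, -3, -3, -2)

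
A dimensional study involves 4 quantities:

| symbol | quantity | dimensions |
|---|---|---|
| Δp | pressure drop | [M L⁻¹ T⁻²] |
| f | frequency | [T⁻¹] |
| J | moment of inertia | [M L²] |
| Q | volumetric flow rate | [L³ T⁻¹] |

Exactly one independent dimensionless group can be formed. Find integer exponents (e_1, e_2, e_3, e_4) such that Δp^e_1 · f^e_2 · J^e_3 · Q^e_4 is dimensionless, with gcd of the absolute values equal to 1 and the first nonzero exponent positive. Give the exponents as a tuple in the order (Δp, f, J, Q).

(1, -3, -1, 1)

M: e_1·(1) + e_2·(0) + e_3·(1) + e_4·(0) = 0
L: e_1·(-1) + e_2·(0) + e_3·(2) + e_4·(3) = 0
T: e_1·(-2) + e_2·(-1) + e_3·(0) + e_4·(-1) = 0
Solving this homogeneous linear system for the smallest-integer solution (first nonzero entry positive) gives (1, -3, -1, 1).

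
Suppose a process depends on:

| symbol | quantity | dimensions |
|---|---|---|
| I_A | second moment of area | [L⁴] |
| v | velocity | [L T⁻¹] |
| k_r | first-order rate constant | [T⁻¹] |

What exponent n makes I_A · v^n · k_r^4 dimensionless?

-4

Balance the L exponent: (1)·n from v, plus (4) + 4·(0) = 4 from the rest, must sum to zero.
n + 4 = 0, so n = -4.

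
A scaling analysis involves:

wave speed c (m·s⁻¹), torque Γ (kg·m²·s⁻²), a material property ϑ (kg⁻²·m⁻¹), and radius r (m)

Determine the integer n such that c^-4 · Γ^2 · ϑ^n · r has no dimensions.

Balance the M exponent: (-2)·n from ϑ, plus −4·(0) + 2·(1) + (0) = 2 from the rest, must sum to zero.
-2n + 2 = 0, so n = 1.

1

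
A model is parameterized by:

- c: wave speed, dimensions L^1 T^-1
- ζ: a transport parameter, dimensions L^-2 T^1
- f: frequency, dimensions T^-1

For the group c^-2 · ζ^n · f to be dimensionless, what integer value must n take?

-1

Balance the L exponent: (-2)·n from ζ, plus −2·(1) + (0) = -2 from the rest, must sum to zero.
-2n − 2 = 0, so n = -1.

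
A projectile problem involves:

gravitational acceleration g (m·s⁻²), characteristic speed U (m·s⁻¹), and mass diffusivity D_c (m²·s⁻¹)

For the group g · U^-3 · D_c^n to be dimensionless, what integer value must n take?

Balance the L exponent: (2)·n from D_c, plus (1) − 3·(1) = -2 from the rest, must sum to zero.
2n − 2 = 0, so n = 1.

1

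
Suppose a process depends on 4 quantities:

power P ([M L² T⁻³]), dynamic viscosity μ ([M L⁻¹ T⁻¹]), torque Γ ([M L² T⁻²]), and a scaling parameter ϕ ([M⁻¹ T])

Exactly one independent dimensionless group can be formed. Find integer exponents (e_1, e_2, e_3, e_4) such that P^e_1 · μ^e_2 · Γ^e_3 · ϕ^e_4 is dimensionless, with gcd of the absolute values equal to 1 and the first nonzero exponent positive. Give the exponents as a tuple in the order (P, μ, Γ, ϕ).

M: e_1·(1) + e_2·(1) + e_3·(1) + e_4·(-1) = 0
L: e_1·(2) + e_2·(-1) + e_3·(2) + e_4·(0) = 0
T: e_1·(-3) + e_2·(-1) + e_3·(-2) + e_4·(1) = 0
Solving this homogeneous linear system for the smallest-integer solution (first nonzero entry positive) gives (1, -2, -2, -3).

(1, -2, -2, -3)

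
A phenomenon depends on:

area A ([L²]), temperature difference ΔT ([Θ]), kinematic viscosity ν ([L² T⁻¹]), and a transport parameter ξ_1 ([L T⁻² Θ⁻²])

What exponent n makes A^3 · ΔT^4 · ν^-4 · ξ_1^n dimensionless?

Balance the L exponent: (1)·n from ξ_1, plus 3·(2) + 4·(0) − 4·(2) = -2 from the rest, must sum to zero.
n − 2 = 0, so n = 2.

2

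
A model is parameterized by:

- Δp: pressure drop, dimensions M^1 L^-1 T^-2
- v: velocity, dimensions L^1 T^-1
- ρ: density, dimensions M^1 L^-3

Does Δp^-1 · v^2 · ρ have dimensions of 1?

yes

Sum the exponent of each base dimension across the product:
  M: −[Δp]_M + 2·[v]_M + [ρ]_M = −(1) + 2·(0) + (1) = 0
  L: −[Δp]_L + 2·[v]_L + [ρ]_L = −(-1) + 2·(1) + (-3) = 0
  T: −[Δp]_T + 2·[v]_T + [ρ]_T = −(-2) + 2·(-1) + (0) = 0
All base exponents vanish — dimensionless.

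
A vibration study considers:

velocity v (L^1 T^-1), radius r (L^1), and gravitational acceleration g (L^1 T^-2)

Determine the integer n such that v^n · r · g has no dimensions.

-2

Balance the L exponent: (1)·n from v, plus (1) + (1) = 2 from the rest, must sum to zero.
n + 2 = 0, so n = -2.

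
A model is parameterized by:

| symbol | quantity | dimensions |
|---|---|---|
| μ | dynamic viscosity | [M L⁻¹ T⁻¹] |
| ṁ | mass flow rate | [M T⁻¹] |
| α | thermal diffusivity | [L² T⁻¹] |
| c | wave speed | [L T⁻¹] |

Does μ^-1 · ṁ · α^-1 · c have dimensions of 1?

yes

Sum the exponent of each base dimension across the product:
  M: −[μ]_M + [ṁ]_M − [α]_M + [c]_M = −(1) + (1) − (0) + (0) = 0
  L: −[μ]_L + [ṁ]_L − [α]_L + [c]_L = −(-1) + (0) − (2) + (1) = 0
  T: −[μ]_T + [ṁ]_T − [α]_T + [c]_T = −(-1) + (-1) − (-1) + (-1) = 0
All base exponents vanish — dimensionless.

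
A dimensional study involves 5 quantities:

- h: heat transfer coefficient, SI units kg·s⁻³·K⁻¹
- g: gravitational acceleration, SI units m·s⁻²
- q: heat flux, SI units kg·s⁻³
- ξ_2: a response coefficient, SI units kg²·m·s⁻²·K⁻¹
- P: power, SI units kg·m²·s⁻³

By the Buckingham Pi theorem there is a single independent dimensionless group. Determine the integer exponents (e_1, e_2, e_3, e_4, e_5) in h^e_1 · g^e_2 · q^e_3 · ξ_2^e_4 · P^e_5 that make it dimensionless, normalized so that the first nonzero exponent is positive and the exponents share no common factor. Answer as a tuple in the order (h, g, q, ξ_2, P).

M: e_1·(1) + e_2·(0) + e_3·(1) + e_4·(2) + e_5·(1) = 0
L: e_1·(0) + e_2·(1) + e_3·(0) + e_4·(1) + e_5·(2) = 0
T: e_1·(-3) + e_2·(-2) + e_3·(-3) + e_4·(-2) + e_5·(-3) = 0
Θ: e_1·(-1) + e_2·(0) + e_3·(0) + e_4·(-1) + e_5·(0) = 0
Solving this homogeneous linear system for the smallest-integer solution (first nonzero entry positive) gives (2, -4, -1, -2, 3).

(2, -4, -1, -2, 3)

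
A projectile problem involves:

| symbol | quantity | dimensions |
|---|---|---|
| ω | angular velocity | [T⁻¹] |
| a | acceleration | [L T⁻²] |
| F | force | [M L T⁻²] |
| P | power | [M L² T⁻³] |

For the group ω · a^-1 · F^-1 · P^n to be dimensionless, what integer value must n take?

Balance the M exponent: (1)·n from P, plus (0) − (0) − (1) = -1 from the rest, must sum to zero.
n − 1 = 0, so n = 1.

1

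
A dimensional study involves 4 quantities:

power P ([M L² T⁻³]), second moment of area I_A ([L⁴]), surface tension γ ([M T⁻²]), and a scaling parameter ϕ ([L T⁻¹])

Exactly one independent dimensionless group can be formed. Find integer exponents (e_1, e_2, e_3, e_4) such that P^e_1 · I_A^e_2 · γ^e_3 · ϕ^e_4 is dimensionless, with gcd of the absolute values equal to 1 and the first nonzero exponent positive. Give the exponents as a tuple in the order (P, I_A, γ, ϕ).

M: e_1·(1) + e_2·(0) + e_3·(1) + e_4·(0) = 0
L: e_1·(2) + e_2·(4) + e_3·(0) + e_4·(1) = 0
T: e_1·(-3) + e_2·(0) + e_3·(-2) + e_4·(-1) = 0
Solving this homogeneous linear system for the smallest-integer solution (first nonzero entry positive) gives (4, -1, -4, -4).

(4, -1, -4, -4)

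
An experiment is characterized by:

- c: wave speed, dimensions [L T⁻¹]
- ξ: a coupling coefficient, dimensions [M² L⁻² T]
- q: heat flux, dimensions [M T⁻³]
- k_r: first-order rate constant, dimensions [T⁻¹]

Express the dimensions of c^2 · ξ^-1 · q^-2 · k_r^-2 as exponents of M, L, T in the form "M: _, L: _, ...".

M: -4, L: 4, T: 5

Collect each base-dimension exponent across the product:
  M: 2·(0) − (2) − 2·(1) − 2·(0) = -4
  L: 2·(1) − (-2) − 2·(0) − 2·(0) = 4
  T: 2·(-1) − (1) − 2·(-3) − 2·(-1) = 5
So the dimensions are [M⁻⁴ L⁴ T⁵].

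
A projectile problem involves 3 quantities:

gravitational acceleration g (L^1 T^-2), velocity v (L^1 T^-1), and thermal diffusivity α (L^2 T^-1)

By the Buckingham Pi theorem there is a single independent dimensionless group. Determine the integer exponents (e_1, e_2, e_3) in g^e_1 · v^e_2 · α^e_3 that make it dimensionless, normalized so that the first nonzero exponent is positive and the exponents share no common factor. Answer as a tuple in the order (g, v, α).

L: e_1·(1) + e_2·(1) + e_3·(2) = 0
T: e_1·(-2) + e_2·(-1) + e_3·(-1) = 0
Solving this homogeneous linear system for the smallest-integer solution (first nonzero entry positive) gives (1, -3, 1).

(1, -3, 1)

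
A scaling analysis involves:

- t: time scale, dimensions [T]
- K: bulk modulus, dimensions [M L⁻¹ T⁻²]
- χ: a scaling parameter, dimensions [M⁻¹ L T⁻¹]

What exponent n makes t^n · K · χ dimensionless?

Balance the T exponent: (1)·n from t, plus (-2) + (-1) = -3 from the rest, must sum to zero.
n − 3 = 0, so n = 3.

3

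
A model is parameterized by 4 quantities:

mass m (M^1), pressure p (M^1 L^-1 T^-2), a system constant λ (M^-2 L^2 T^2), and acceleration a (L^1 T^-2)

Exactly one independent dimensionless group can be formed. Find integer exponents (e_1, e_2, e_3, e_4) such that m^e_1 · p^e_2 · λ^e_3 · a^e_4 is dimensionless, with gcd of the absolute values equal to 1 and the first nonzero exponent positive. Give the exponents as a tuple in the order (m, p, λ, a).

(1, 3, 2, -1)

M: e_1·(1) + e_2·(1) + e_3·(-2) + e_4·(0) = 0
L: e_1·(0) + e_2·(-1) + e_3·(2) + e_4·(1) = 0
T: e_1·(0) + e_2·(-2) + e_3·(2) + e_4·(-2) = 0
Solving this homogeneous linear system for the smallest-integer solution (first nonzero entry positive) gives (1, 3, 2, -1).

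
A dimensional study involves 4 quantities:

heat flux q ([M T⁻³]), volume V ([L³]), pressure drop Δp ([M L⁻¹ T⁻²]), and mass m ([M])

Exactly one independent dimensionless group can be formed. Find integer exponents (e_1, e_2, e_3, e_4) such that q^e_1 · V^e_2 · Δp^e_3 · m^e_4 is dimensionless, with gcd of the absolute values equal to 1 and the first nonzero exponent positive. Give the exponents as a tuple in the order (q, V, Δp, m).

(2, -1, -3, 1)

M: e_1·(1) + e_2·(0) + e_3·(1) + e_4·(1) = 0
L: e_1·(0) + e_2·(3) + e_3·(-1) + e_4·(0) = 0
T: e_1·(-3) + e_2·(0) + e_3·(-2) + e_4·(0) = 0
Solving this homogeneous linear system for the smallest-integer solution (first nonzero entry positive) gives (2, -1, -3, 1).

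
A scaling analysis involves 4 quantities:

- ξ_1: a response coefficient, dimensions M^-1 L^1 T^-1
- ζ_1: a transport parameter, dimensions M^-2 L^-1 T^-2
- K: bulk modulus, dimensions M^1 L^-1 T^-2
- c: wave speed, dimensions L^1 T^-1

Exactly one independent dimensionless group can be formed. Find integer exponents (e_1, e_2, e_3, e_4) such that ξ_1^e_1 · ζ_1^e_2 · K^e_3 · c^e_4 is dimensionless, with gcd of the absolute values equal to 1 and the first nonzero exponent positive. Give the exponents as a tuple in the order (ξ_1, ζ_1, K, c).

(3, -1, 1, -3)

M: e_1·(-1) + e_2·(-2) + e_3·(1) + e_4·(0) = 0
L: e_1·(1) + e_2·(-1) + e_3·(-1) + e_4·(1) = 0
T: e_1·(-1) + e_2·(-2) + e_3·(-2) + e_4·(-1) = 0
Solving this homogeneous linear system for the smallest-integer solution (first nonzero entry positive) gives (3, -1, 1, -3).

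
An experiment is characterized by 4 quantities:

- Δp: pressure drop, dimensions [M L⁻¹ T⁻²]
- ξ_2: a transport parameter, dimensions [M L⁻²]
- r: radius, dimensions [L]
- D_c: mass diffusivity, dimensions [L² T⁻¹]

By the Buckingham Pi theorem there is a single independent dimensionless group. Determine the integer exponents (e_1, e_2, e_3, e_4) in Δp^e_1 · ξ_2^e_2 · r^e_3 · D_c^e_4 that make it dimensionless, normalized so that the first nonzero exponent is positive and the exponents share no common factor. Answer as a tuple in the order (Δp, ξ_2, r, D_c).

M: e_1·(1) + e_2·(1) + e_3·(0) + e_4·(0) = 0
L: e_1·(-1) + e_2·(-2) + e_3·(1) + e_4·(2) = 0
T: e_1·(-2) + e_2·(0) + e_3·(0) + e_4·(-1) = 0
Solving this homogeneous linear system for the smallest-integer solution (first nonzero entry positive) gives (1, -1, 3, -2).

(1, -1, 3, -2)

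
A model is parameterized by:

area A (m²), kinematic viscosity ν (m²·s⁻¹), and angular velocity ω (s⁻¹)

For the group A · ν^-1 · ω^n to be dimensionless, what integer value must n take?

Balance the T exponent: (-1)·n from ω, plus (0) − (-1) = 1 from the rest, must sum to zero.
−n + 1 = 0, so n = 1.

1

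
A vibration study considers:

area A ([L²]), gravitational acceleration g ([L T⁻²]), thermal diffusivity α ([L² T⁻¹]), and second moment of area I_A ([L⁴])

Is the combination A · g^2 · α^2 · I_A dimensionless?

Sum the exponent of each base dimension across the product:
  L: [A]_L + 2·[g]_L + 2·[α]_L + [I_A]_L = (2) + 2·(1) + 2·(2) + (4) = 12
  T: [A]_T + 2·[g]_T + 2·[α]_T + [I_A]_T = (0) + 2·(-2) + 2·(-1) + (0) = -6
Net dimensions [L¹² T⁻⁶] ≠ [1] — not dimensionless.

no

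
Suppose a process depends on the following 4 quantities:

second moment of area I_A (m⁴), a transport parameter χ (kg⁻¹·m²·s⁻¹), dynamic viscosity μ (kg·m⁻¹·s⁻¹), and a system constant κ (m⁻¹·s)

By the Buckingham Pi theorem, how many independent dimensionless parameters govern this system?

1

There are 4 variables and 3 base dimensions (M, L, T).
The dimension matrix has rank 3.
Independent dimensionless groups: 4 − 3 = 1.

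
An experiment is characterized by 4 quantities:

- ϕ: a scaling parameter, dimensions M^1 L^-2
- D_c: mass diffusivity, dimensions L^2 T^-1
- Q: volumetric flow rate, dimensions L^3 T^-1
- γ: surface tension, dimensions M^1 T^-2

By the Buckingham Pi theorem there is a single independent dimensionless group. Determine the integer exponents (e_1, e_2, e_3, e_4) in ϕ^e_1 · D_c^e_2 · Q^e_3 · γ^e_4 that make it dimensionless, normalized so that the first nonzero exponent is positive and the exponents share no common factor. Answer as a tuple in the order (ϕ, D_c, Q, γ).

(1, 4, -2, -1)

M: e_1·(1) + e_2·(0) + e_3·(0) + e_4·(1) = 0
L: e_1·(-2) + e_2·(2) + e_3·(3) + e_4·(0) = 0
T: e_1·(0) + e_2·(-1) + e_3·(-1) + e_4·(-2) = 0
Solving this homogeneous linear system for the smallest-integer solution (first nonzero entry positive) gives (1, 4, -2, -1).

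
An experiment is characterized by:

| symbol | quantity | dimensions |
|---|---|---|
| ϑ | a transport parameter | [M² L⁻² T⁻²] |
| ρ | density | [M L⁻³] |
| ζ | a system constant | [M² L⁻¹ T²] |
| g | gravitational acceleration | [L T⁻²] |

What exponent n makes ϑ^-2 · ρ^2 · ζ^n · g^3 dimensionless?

1

Balance the M exponent: (2)·n from ζ, plus −2·(2) + 2·(1) + 3·(0) = -2 from the rest, must sum to zero.
2n − 2 = 0, so n = 1.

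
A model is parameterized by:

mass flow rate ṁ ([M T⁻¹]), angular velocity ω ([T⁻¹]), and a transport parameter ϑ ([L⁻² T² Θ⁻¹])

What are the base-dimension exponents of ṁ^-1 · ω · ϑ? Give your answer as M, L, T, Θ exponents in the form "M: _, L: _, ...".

Collect each base-dimension exponent across the product:
  M: −(1) + (0) + (0) = -1
  L: −(0) + (0) + (-2) = -2
  T: −(-1) + (-1) + (2) = 2
  Θ: −(0) + (0) + (-1) = -1
So the dimensions are [M⁻¹ L⁻² T² Θ⁻¹].

M: -1, L: -2, T: 2, Θ: -1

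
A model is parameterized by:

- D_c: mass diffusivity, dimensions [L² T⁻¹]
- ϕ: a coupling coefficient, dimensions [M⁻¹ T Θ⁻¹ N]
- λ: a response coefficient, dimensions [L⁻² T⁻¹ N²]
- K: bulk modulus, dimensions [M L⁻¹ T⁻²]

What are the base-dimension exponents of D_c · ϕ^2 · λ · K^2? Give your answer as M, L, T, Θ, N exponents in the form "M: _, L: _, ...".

Collect each base-dimension exponent across the product:
  M: (0) + 2·(-1) + (0) + 2·(1) = 0
  L: (2) + 2·(0) + (-2) + 2·(-1) = -2
  T: (-1) + 2·(1) + (-1) + 2·(-2) = -4
  Θ: (0) + 2·(-1) + (0) + 2·(0) = -2
  N: (0) + 2·(1) + (2) + 2·(0) = 4
So the dimensions are [L⁻² T⁻⁴ Θ⁻² N⁴].

M: 0, L: -2, T: -4, Θ: -2, N: 4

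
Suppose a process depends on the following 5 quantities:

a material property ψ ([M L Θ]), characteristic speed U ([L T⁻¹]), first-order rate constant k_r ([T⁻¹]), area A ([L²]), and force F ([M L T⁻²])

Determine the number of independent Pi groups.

There are 5 variables and 4 base dimensions (M, L, T, Θ).
The dimension matrix has rank 4.
Independent dimensionless groups: 5 − 4 = 1.

1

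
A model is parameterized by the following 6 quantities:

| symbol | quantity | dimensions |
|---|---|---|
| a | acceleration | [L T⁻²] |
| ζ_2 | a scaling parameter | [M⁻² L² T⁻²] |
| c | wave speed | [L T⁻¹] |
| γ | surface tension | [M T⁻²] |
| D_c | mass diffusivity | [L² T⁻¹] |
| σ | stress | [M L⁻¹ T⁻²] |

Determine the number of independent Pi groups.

There are 6 variables and 3 base dimensions (M, L, T).
The dimension matrix has rank 3.
Independent dimensionless groups: 6 − 3 = 3.

3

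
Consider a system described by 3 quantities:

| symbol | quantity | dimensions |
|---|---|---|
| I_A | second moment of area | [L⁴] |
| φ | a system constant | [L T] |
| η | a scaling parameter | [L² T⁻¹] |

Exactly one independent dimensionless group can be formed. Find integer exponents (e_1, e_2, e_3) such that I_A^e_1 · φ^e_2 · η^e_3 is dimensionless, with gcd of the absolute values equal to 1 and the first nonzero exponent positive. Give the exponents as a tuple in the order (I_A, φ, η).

L: e_1·(4) + e_2·(1) + e_3·(2) = 0
T: e_1·(0) + e_2·(1) + e_3·(-1) = 0
Solving this homogeneous linear system for the smallest-integer solution (first nonzero entry positive) gives (3, -4, -4).

(3, -4, -4)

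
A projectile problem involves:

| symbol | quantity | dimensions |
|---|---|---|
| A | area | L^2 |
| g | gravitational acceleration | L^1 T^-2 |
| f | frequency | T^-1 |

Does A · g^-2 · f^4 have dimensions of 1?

Sum the exponent of each base dimension across the product:
  M: [A]_M − 2·[g]_M + 4·[f]_M = (0) − 2·(0) + 4·(0) = 0
  L: [A]_L − 2·[g]_L + 4·[f]_L = (2) − 2·(1) + 4·(0) = 0
  T: [A]_T − 2·[g]_T + 4·[f]_T = (0) − 2·(-2) + 4·(-1) = 0
All base exponents vanish — dimensionless.

yes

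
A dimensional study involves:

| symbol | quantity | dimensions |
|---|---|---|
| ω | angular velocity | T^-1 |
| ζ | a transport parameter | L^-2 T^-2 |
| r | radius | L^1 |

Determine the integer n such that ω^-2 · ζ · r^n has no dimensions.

Balance the L exponent: (1)·n from r, plus −2·(0) + (-2) = -2 from the rest, must sum to zero.
n − 2 = 0, so n = 2.

2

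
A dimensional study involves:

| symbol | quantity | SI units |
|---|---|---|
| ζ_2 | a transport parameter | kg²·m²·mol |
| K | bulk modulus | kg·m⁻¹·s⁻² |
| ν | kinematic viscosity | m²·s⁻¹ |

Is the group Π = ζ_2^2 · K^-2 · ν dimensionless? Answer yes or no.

Sum the exponent of each base dimension across the product:
  M: 2·[ζ_2]_M − 2·[K]_M + [ν]_M = 2·(2) − 2·(1) + (0) = 2
  L: 2·[ζ_2]_L − 2·[K]_L + [ν]_L = 2·(2) − 2·(-1) + (2) = 8
  T: 2·[ζ_2]_T − 2·[K]_T + [ν]_T = 2·(0) − 2·(-2) + (-1) = 3
  N: 2·[ζ_2]_N − 2·[K]_N + [ν]_N = 2·(1) − 2·(0) + (0) = 2
Net dimensions [M² L⁸ T³ N²] ≠ [1] — not dimensionless.

no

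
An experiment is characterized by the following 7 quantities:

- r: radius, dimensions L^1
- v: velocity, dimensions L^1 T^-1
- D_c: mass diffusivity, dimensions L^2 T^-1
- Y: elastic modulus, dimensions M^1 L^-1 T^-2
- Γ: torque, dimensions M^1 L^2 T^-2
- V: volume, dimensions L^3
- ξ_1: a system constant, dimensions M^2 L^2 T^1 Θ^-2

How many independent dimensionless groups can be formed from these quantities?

There are 7 variables and 4 base dimensions (M, L, T, Θ).
The dimension matrix has rank 4.
Independent dimensionless groups: 7 − 4 = 3.

3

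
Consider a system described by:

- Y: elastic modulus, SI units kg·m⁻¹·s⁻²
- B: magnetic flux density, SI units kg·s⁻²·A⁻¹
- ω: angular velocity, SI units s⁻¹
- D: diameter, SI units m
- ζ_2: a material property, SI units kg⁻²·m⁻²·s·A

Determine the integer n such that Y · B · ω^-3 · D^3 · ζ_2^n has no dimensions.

1

Balance the M exponent: (-2)·n from ζ_2, plus (1) + (1) − 3·(0) + 3·(0) = 2 from the rest, must sum to zero.
-2n + 2 = 0, so n = 1.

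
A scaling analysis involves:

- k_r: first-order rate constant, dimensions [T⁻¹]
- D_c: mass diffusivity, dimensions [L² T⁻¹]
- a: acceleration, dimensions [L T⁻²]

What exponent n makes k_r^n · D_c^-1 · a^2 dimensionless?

Balance the T exponent: (-1)·n from k_r, plus −(-1) + 2·(-2) = -3 from the rest, must sum to zero.
−n − 3 = 0, so n = -3.

-3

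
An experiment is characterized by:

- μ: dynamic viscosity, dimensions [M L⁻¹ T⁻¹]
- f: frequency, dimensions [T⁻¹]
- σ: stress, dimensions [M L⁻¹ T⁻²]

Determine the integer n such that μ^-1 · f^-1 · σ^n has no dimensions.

1

Balance the M exponent: (1)·n from σ, plus −(1) − (0) = -1 from the rest, must sum to zero.
n − 1 = 0, so n = 1.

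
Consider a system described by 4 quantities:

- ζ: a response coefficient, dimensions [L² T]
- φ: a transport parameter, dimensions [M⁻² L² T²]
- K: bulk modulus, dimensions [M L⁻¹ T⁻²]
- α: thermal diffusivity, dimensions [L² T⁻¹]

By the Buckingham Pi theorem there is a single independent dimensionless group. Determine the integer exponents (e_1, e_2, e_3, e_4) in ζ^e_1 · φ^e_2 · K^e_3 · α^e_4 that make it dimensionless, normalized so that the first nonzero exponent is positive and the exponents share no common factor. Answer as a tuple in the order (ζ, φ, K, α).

(1, 1, 2, -1)

M: e_1·(0) + e_2·(-2) + e_3·(1) + e_4·(0) = 0
L: e_1·(2) + e_2·(2) + e_3·(-1) + e_4·(2) = 0
T: e_1·(1) + e_2·(2) + e_3·(-2) + e_4·(-1) = 0
Solving this homogeneous linear system for the smallest-integer solution (first nonzero entry positive) gives (1, 1, 2, -1).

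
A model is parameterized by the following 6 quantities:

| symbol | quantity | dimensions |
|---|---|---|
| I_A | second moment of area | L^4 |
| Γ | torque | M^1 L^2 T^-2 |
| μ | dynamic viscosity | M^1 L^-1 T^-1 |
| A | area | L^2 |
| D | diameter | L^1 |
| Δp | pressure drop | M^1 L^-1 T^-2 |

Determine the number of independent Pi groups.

3

There are 6 variables and 3 base dimensions (M, L, T).
The dimension matrix has rank 3.
Independent dimensionless groups: 6 − 3 = 3.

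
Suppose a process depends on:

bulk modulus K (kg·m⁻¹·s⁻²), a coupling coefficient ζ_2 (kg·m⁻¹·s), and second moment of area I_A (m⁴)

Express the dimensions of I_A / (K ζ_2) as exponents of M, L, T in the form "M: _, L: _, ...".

M: -2, L: 6, T: 1

Collect each base-dimension exponent across the product:
  M: −(1) − (1) + (0) = -2
  L: −(-1) − (-1) + (4) = 6
  T: −(-2) − (1) + (0) = 1
So the dimensions are [M⁻² L⁶ T].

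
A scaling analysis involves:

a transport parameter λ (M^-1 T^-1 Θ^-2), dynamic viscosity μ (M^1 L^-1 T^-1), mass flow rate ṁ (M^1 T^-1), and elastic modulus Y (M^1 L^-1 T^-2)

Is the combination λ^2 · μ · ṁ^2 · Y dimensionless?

no

Sum the exponent of each base dimension across the product:
  M: 2·[λ]_M + [μ]_M + 2·[ṁ]_M + [Y]_M = 2·(-1) + (1) + 2·(1) + (1) = 2
  L: 2·[λ]_L + [μ]_L + 2·[ṁ]_L + [Y]_L = 2·(0) + (-1) + 2·(0) + (-1) = -2
  T: 2·[λ]_T + [μ]_T + 2·[ṁ]_T + [Y]_T = 2·(-1) + (-1) + 2·(-1) + (-2) = -7
  Θ: 2·[λ]_Θ + [μ]_Θ + 2·[ṁ]_Θ + [Y]_Θ = 2·(-2) + (0) + 2·(0) + (0) = -4
Net dimensions [M² L⁻² T⁻⁷ Θ⁻⁴] ≠ [1] — not dimensionless.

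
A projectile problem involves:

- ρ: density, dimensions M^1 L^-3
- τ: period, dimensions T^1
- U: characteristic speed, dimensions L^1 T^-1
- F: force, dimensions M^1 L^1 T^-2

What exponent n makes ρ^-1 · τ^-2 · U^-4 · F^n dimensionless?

1

Balance the M exponent: (1)·n from F, plus −(1) − 2·(0) − 4·(0) = -1 from the rest, must sum to zero.
n − 1 = 0, so n = 1.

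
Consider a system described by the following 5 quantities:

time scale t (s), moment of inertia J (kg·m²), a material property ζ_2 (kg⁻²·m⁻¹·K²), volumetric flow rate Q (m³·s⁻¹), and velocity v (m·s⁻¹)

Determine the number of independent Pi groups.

There are 5 variables and 4 base dimensions (M, L, T, Θ).
The dimension matrix has rank 4.
Independent dimensionless groups: 5 − 4 = 1.

1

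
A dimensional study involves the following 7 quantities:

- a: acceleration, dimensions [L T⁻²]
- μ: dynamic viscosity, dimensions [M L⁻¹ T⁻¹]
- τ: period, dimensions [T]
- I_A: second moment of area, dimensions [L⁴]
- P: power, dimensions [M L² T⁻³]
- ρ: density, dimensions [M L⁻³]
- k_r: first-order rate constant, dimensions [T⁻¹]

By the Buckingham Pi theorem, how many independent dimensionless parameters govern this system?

4

There are 7 variables and 3 base dimensions (M, L, T).
The dimension matrix has rank 3.
Independent dimensionless groups: 7 − 3 = 4.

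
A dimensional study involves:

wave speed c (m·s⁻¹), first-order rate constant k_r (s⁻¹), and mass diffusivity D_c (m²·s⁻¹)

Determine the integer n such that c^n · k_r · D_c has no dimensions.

-2

Balance the L exponent: (1)·n from c, plus (0) + (2) = 2 from the rest, must sum to zero.
n + 2 = 0, so n = -2.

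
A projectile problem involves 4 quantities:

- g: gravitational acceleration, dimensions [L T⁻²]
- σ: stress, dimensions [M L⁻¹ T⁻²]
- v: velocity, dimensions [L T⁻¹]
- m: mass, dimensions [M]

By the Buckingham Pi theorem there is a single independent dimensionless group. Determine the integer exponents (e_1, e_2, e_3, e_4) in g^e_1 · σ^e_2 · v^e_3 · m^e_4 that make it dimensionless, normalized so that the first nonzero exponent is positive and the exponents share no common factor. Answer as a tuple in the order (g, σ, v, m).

M: e_1·(0) + e_2·(1) + e_3·(0) + e_4·(1) = 0
L: e_1·(1) + e_2·(-1) + e_3·(1) + e_4·(0) = 0
T: e_1·(-2) + e_2·(-2) + e_3·(-1) + e_4·(0) = 0
Solving this homogeneous linear system for the smallest-integer solution (first nonzero entry positive) gives (3, -1, -4, 1).

(3, -1, -4, 1)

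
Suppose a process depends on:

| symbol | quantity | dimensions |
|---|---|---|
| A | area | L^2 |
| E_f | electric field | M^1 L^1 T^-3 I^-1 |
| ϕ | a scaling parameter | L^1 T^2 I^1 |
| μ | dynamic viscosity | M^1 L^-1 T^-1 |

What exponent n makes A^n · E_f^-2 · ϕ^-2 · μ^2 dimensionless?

Balance the L exponent: (2)·n from A, plus −2·(1) − 2·(1) + 2·(-1) = -6 from the rest, must sum to zero.
2n − 6 = 0, so n = 3.

3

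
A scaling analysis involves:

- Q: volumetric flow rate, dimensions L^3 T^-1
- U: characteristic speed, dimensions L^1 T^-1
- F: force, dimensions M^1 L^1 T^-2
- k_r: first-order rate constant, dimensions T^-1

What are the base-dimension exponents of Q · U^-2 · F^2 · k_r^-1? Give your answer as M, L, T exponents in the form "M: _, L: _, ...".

Collect each base-dimension exponent across the product:
  M: (0) − 2·(0) + 2·(1) − (0) = 2
  L: (3) − 2·(1) + 2·(1) − (0) = 3
  T: (-1) − 2·(-1) + 2·(-2) − (-1) = -2
So the dimensions are [M² L³ T⁻²].

M: 2, L: 3, T: -2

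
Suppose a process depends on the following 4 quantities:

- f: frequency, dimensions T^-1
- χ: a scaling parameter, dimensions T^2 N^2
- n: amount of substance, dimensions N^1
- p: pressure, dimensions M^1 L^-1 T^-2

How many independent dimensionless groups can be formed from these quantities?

There are 4 variables and 4 base dimensions (M, L, T, N).
The dimension matrix has rank 3 (less than 4: the dimension vectors are linearly dependent).
Independent dimensionless groups: 4 − 3 = 1.

1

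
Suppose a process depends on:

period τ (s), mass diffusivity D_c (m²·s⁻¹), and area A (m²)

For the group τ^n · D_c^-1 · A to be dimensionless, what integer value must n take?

Balance the T exponent: (1)·n from τ, plus −(-1) + (0) = 1 from the rest, must sum to zero.
n + 1 = 0, so n = -1.

-1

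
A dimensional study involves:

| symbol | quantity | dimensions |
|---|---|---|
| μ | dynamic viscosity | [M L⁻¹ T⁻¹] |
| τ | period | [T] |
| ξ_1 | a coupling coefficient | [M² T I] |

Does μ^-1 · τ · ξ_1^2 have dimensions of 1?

Sum the exponent of each base dimension across the product:
  M: −[μ]_M + [τ]_M + 2·[ξ_1]_M = −(1) + (0) + 2·(2) = 3
  L: −[μ]_L + [τ]_L + 2·[ξ_1]_L = −(-1) + (0) + 2·(0) = 1
  T: −[μ]_T + [τ]_T + 2·[ξ_1]_T = −(-1) + (1) + 2·(1) = 4
  I: −[μ]_I + [τ]_I + 2·[ξ_1]_I = −(0) + (0) + 2·(1) = 2
Net dimensions [M³ L T⁴ I²] ≠ [1] — not dimensionless.

no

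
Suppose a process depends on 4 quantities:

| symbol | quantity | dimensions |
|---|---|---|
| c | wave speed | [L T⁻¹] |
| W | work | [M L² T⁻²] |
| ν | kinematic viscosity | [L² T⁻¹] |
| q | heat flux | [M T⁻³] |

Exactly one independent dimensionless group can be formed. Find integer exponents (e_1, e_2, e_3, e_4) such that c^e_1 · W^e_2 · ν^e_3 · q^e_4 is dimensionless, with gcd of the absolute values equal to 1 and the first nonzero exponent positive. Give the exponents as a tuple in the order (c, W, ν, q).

(4, 1, -3, -1)

M: e_1·(0) + e_2·(1) + e_3·(0) + e_4·(1) = 0
L: e_1·(1) + e_2·(2) + e_3·(2) + e_4·(0) = 0
T: e_1·(-1) + e_2·(-2) + e_3·(-1) + e_4·(-3) = 0
Solving this homogeneous linear system for the smallest-integer solution (first nonzero entry positive) gives (4, 1, -3, -1).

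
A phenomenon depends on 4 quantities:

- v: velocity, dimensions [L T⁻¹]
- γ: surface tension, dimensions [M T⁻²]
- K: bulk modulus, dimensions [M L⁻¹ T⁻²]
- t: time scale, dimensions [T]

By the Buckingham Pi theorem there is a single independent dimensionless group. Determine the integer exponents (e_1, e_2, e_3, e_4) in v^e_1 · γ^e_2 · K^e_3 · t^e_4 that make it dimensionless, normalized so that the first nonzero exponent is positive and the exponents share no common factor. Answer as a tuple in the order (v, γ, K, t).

(1, -1, 1, 1)

M: e_1·(0) + e_2·(1) + e_3·(1) + e_4·(0) = 0
L: e_1·(1) + e_2·(0) + e_3·(-1) + e_4·(0) = 0
T: e_1·(-1) + e_2·(-2) + e_3·(-2) + e_4·(1) = 0
Solving this homogeneous linear system for the smallest-integer solution (first nonzero entry positive) gives (1, -1, 1, 1).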